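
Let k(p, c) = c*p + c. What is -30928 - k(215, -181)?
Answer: 8168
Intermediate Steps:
k(p, c) = c + c*p
-30928 - k(215, -181) = -30928 - (-181)*(1 + 215) = -30928 - (-181)*216 = -30928 - 1*(-39096) = -30928 + 39096 = 8168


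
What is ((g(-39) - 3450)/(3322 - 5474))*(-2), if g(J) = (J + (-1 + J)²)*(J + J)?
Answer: -31302/269 ≈ -116.36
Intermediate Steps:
g(J) = 2*J*(J + (-1 + J)²) (g(J) = (J + (-1 + J)²)*(2*J) = 2*J*(J + (-1 + J)²))
((g(-39) - 3450)/(3322 - 5474))*(-2) = ((2*(-39)*(-39 + (-1 - 39)²) - 3450)/(3322 - 5474))*(-2) = ((2*(-39)*(-39 + (-40)²) - 3450)/(-2152))*(-2) = ((2*(-39)*(-39 + 1600) - 3450)*(-1/2152))*(-2) = ((2*(-39)*1561 - 3450)*(-1/2152))*(-2) = ((-121758 - 3450)*(-1/2152))*(-2) = -125208*(-1/2152)*(-2) = (15651/269)*(-2) = -31302/269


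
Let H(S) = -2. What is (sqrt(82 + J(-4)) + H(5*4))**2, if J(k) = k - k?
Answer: (2 - sqrt(82))**2 ≈ 49.778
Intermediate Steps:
J(k) = 0
(sqrt(82 + J(-4)) + H(5*4))**2 = (sqrt(82 + 0) - 2)**2 = (sqrt(82) - 2)**2 = (-2 + sqrt(82))**2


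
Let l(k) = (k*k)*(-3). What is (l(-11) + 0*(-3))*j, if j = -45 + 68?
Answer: -8349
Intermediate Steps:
j = 23
l(k) = -3*k² (l(k) = k²*(-3) = -3*k²)
(l(-11) + 0*(-3))*j = (-3*(-11)² + 0*(-3))*23 = (-3*121 + 0)*23 = (-363 + 0)*23 = -363*23 = -8349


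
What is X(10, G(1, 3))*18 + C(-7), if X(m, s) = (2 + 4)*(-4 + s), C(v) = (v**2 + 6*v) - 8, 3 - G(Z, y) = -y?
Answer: 215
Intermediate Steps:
G(Z, y) = 3 + y (G(Z, y) = 3 - (-1)*y = 3 + y)
C(v) = -8 + v**2 + 6*v
X(m, s) = -24 + 6*s (X(m, s) = 6*(-4 + s) = -24 + 6*s)
X(10, G(1, 3))*18 + C(-7) = (-24 + 6*(3 + 3))*18 + (-8 + (-7)**2 + 6*(-7)) = (-24 + 6*6)*18 + (-8 + 49 - 42) = (-24 + 36)*18 - 1 = 12*18 - 1 = 216 - 1 = 215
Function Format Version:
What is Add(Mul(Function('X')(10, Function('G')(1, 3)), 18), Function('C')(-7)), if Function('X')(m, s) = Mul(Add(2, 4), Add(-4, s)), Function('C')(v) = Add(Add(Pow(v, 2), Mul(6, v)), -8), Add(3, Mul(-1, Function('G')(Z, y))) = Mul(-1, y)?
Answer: 215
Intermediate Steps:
Function('G')(Z, y) = Add(3, y) (Function('G')(Z, y) = Add(3, Mul(-1, Mul(-1, y))) = Add(3, y))
Function('C')(v) = Add(-8, Pow(v, 2), Mul(6, v))
Function('X')(m, s) = Add(-24, Mul(6, s)) (Function('X')(m, s) = Mul(6, Add(-4, s)) = Add(-24, Mul(6, s)))
Add(Mul(Function('X')(10, Function('G')(1, 3)), 18), Function('C')(-7)) = Add(Mul(Add(-24, Mul(6, Add(3, 3))), 18), Add(-8, Pow(-7, 2), Mul(6, -7))) = Add(Mul(Add(-24, Mul(6, 6)), 18), Add(-8, 49, -42)) = Add(Mul(Add(-24, 36), 18), -1) = Add(Mul(12, 18), -1) = Add(216, -1) = 215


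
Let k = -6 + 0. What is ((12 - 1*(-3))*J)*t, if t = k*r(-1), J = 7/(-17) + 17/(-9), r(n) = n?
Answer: -3520/17 ≈ -207.06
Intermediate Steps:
J = -352/153 (J = 7*(-1/17) + 17*(-1/9) = -7/17 - 17/9 = -352/153 ≈ -2.3007)
k = -6
t = 6 (t = -6*(-1) = 6)
((12 - 1*(-3))*J)*t = ((12 - 1*(-3))*(-352/153))*6 = ((12 + 3)*(-352/153))*6 = (15*(-352/153))*6 = -1760/51*6 = -3520/17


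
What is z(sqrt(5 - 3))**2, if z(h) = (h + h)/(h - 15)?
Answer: 8/(15 - sqrt(2))**2 ≈ 0.043343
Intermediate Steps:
z(h) = 2*h/(-15 + h) (z(h) = (2*h)/(-15 + h) = 2*h/(-15 + h))
z(sqrt(5 - 3))**2 = (2*sqrt(5 - 3)/(-15 + sqrt(5 - 3)))**2 = (2*sqrt(2)/(-15 + sqrt(2)))**2 = 8/(-15 + sqrt(2))**2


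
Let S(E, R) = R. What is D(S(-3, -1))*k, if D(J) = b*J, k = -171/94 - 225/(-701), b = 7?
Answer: 691047/65894 ≈ 10.487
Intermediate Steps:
k = -98721/65894 (k = -171*1/94 - 225*(-1/701) = -171/94 + 225/701 = -98721/65894 ≈ -1.4982)
D(J) = 7*J
D(S(-3, -1))*k = (7*(-1))*(-98721/65894) = -7*(-98721/65894) = 691047/65894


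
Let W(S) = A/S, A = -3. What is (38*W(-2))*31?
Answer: 1767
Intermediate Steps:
W(S) = -3/S
(38*W(-2))*31 = (38*(-3/(-2)))*31 = (38*(-3*(-½)))*31 = (38*(3/2))*31 = 57*31 = 1767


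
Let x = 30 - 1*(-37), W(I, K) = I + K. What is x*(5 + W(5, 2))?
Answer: 804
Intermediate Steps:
x = 67 (x = 30 + 37 = 67)
x*(5 + W(5, 2)) = 67*(5 + (5 + 2)) = 67*(5 + 7) = 67*12 = 804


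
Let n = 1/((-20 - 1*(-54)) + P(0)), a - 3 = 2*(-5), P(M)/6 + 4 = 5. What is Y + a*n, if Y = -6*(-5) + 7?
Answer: 1473/40 ≈ 36.825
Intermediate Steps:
P(M) = 6 (P(M) = -24 + 6*5 = -24 + 30 = 6)
a = -7 (a = 3 + 2*(-5) = 3 - 10 = -7)
n = 1/40 (n = 1/((-20 - 1*(-54)) + 6) = 1/((-20 + 54) + 6) = 1/(34 + 6) = 1/40 ≈ 0.025000)
Y = 37 (Y = 30 + 7 = 37)
Y + a*n = 37 - 7*1/40 = 37 - 7/40 = 1473/40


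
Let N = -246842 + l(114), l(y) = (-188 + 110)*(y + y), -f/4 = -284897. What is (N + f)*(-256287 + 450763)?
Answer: 170159109912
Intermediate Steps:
f = 1139588 (f = -4*(-284897) = 1139588)
l(y) = -156*y
N = -264626 (N = -246842 - 156*114 = -246842 - 17784 = -264626)
(N + f)*(-256287 + 450763) = (-264626 + 1139588)*(-256287 + 450763) = 874962*194476 = 170159109912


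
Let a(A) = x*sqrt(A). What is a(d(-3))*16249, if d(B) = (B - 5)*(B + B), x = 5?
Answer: 324980*sqrt(3) ≈ 5.6288e+5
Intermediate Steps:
d(B) = 2*B*(-5 + B) (d(B) = (-5 + B)*(2*B) = 2*B*(-5 + B))
a(A) = 5*sqrt(A)
a(d(-3))*16249 = (5*sqrt(2*(-3)*(-5 - 3)))*16249 = (5*sqrt(2*(-3)*(-8)))*16249 = (5*sqrt(48))*16249 = (5*(4*sqrt(3)))*16249 = (20*sqrt(3))*16249 = 324980*sqrt(3)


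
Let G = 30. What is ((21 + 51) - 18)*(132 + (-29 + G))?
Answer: 7182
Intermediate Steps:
((21 + 51) - 18)*(132 + (-29 + G)) = ((21 + 51) - 18)*(132 + (-29 + 30)) = (72 - 18)*(132 + 1) = 54*133 = 7182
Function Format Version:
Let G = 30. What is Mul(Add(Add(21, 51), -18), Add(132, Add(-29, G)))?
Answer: 7182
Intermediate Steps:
Mul(Add(Add(21, 51), -18), Add(132, Add(-29, G))) = Mul(Add(Add(21, 51), -18), Add(132, Add(-29, 30))) = Mul(Add(72, -18), Add(132, 1)) = Mul(54, 133) = 7182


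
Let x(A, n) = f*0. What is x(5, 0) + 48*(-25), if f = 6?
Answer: -1200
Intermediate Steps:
x(A, n) = 0 (x(A, n) = 6*0 = 0)
x(5, 0) + 48*(-25) = 0 + 48*(-25) = 0 - 1200 = -1200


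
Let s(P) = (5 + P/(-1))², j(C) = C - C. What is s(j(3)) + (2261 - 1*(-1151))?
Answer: 3437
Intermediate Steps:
j(C) = 0
s(P) = (5 - P)² (s(P) = (5 + P*(-1))² = (5 - P)²)
s(j(3)) + (2261 - 1*(-1151)) = (-5 + 0)² + (2261 - 1*(-1151)) = (-5)² + (2261 + 1151) = 25 + 3412 = 3437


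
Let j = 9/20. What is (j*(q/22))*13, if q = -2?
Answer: -117/220 ≈ -0.53182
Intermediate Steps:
j = 9/20 (j = 9*(1/20) = 9/20 ≈ 0.45000)
(j*(q/22))*13 = (9*(-2/22)/20)*13 = (9*(-2*1/22)/20)*13 = ((9/20)*(-1/11))*13 = -9/220*13 = -117/220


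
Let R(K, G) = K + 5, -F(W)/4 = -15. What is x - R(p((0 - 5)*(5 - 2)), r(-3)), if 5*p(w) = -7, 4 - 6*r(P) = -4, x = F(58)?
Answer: 282/5 ≈ 56.400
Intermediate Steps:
F(W) = 60 (F(W) = -4*(-15) = 60)
x = 60
r(P) = 4/3 (r(P) = 2/3 - 1/6*(-4) = 2/3 + 2/3 = 4/3)
p(w) = -7/5 (p(w) = (1/5)*(-7) = -7/5)
R(K, G) = 5 + K
x - R(p((0 - 5)*(5 - 2)), r(-3)) = 60 - (5 - 7/5) = 60 - 1*18/5 = 60 - 18/5 = 282/5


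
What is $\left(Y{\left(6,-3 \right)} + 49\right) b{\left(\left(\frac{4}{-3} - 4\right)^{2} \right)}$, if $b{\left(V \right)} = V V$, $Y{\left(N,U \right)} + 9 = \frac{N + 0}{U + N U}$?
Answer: $\frac{18219008}{567} \approx 32132.0$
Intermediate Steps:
$Y{\left(N,U \right)} = -9 + \frac{N}{U + N U}$ ($Y{\left(N,U \right)} = -9 + \frac{N + 0}{U + N U} = -9 + \frac{N}{U + N U}$)
$b{\left(V \right)} = V^{2}$
$\left(Y{\left(6,-3 \right)} + 49\right) b{\left(\left(\frac{4}{-3} - 4\right)^{2} \right)} = \left(\frac{6 - -27 - 54 \left(-3\right)}{\left(-3\right) \left(1 + 6\right)} + 49\right) \left(\left(\frac{4}{-3} - 4\right)^{2}\right)^{2} = \left(- \frac{6 + 27 + 162}{3 \cdot 7} + 49\right) \left(\left(4 \left(- \frac{1}{3}\right) - 4\right)^{2}\right)^{2} = \left(\left(- \frac{1}{3}\right) \frac{1}{7} \cdot 195 + 49\right) \left(\left(- \frac{4}{3} - 4\right)^{2}\right)^{2} = \left(- \frac{65}{7} + 49\right) \left(\left(- \frac{16}{3}\right)^{2}\right)^{2} = \frac{278 \left(\frac{256}{9}\right)^{2}}{7} = \frac{278}{7} \cdot \frac{65536}{81} = \frac{18219008}{567}$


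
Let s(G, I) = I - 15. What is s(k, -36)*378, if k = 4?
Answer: -19278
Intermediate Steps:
s(G, I) = -15 + I
s(k, -36)*378 = (-15 - 36)*378 = -51*378 = -19278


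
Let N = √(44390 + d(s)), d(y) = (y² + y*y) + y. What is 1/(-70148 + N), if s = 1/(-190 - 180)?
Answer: -1200407650/84205436208371 - 185*√1519247658/168410872416742 ≈ -1.4299e-5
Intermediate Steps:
s = -1/370 (s = 1/(-370) = -1/370 ≈ -0.0027027)
d(y) = y + 2*y² (d(y) = (y² + y²) + y = 2*y² + y = y + 2*y²)
N = √1519247658/185 (N = √(44390 - (1 + 2*(-1/370))/370) = √(44390 - (1 - 1/185)/370) = √(44390 - 1/370*184/185) = √(44390 - 92/34225) = √(1519247658/34225) = √1519247658/185 ≈ 210.69)
1/(-70148 + N) = 1/(-70148 + √1519247658/185)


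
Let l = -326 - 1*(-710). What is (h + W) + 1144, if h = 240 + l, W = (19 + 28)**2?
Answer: 3977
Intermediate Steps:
W = 2209 (W = 47**2 = 2209)
l = 384 (l = -326 + 710 = 384)
h = 624 (h = 240 + 384 = 624)
(h + W) + 1144 = (624 + 2209) + 1144 = 2833 + 1144 = 3977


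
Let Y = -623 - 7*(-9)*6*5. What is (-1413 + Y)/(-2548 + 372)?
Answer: 73/1088 ≈ 0.067096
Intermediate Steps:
Y = 1267 (Y = -623 - (-63)*30 = -623 - 1*(-1890) = -623 + 1890 = 1267)
(-1413 + Y)/(-2548 + 372) = (-1413 + 1267)/(-2548 + 372) = -146/(-2176) = -146*(-1/2176) = 73/1088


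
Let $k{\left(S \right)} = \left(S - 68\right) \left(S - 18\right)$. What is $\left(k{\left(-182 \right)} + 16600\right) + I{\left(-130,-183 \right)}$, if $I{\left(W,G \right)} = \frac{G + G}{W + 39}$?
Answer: $\frac{6060966}{91} \approx 66604.0$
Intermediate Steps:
$I{\left(W,G \right)} = \frac{2 G}{39 + W}$
$k{\left(S \right)} = \left(-68 + S\right) \left(-18 + S\right)$
$\left(k{\left(-182 \right)} + 16600\right) + I{\left(-130,-183 \right)} = \left(\left(1224 + \left(-182\right)^{2} - -15652\right) + 16600\right) + 2 \left(-183\right) \frac{1}{39 - 130} = \left(\left(1224 + 33124 + 15652\right) + 16600\right) + 2 \left(-183\right) \frac{1}{-91} = \left(50000 + 16600\right) + 2 \left(-183\right) \left(- \frac{1}{91}\right) = 66600 + \frac{366}{91} = \frac{6060966}{91}$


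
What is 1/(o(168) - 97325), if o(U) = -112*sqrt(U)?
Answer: -97325/9470048233 + 224*sqrt(42)/9470048233 ≈ -1.0124e-5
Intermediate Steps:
1/(o(168) - 97325) = 1/(-224*sqrt(42) - 97325) = 1/(-97325 - 224*sqrt(42))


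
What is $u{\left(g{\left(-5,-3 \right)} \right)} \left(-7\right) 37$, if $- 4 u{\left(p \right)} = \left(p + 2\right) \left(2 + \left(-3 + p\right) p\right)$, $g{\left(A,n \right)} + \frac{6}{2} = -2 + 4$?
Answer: $\frac{777}{2} \approx 388.5$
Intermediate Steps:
$g{\left(A,n \right)} = -1$ ($g{\left(A,n \right)} = -3 + \left(-2 + 4\right) = -3 + 2 = -1$)
$u{\left(p \right)} = - \frac{\left(2 + p\right) \left(2 + p \left(-3 + p\right)\right)}{4}$ ($u{\left(p \right)} = - \frac{\left(p + 2\right) \left(2 + \left(-3 + p\right) p\right)}{4} = - \frac{\left(2 + p\right) \left(2 + p \left(-3 + p\right)\right)}{4}$)
$u{\left(g{\left(-5,-3 \right)} \right)} \left(-7\right) 37 = \left(-1 - 1 - \frac{\left(-1\right)^{3}}{4} + \frac{\left(-1\right)^{2}}{4}\right) \left(-7\right) 37 = \left(-1 - 1 - - \frac{1}{4} + \frac{1}{4} \cdot 1\right) \left(-7\right) 37 = \left(-1 - 1 + \frac{1}{4} + \frac{1}{4}\right) \left(-7\right) 37 = \left(- \frac{3}{2}\right) \left(-7\right) 37 = \frac{21}{2} \cdot 37 = \frac{777}{2}$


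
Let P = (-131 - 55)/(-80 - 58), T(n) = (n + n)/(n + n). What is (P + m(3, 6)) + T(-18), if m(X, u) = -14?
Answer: -268/23 ≈ -11.652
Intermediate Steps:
T(n) = 1 (T(n) = (2*n)/((2*n)) = (2*n)*(1/(2*n)) = 1)
P = 31/23 (P = -186/(-138) = -186*(-1/138) = 31/23 ≈ 1.3478)
(P + m(3, 6)) + T(-18) = (31/23 - 14) + 1 = -291/23 + 1 = -268/23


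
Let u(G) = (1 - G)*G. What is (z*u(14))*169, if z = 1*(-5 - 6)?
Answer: 338338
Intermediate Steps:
u(G) = G*(1 - G)
z = -11 (z = 1*(-11) = -11)
(z*u(14))*169 = -154*(1 - 1*14)*169 = -154*(1 - 14)*169 = -154*(-13)*169 = -11*(-182)*169 = 2002*169 = 338338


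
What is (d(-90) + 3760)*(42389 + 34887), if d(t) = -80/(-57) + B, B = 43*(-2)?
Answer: 16189167448/57 ≈ 2.8402e+8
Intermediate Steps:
B = -86
d(t) = -4822/57 (d(t) = -80/(-57) - 86 = -80*(-1/57) - 86 = 80/57 - 86 = -4822/57)
(d(-90) + 3760)*(42389 + 34887) = (-4822/57 + 3760)*(42389 + 34887) = (209498/57)*77276 = 16189167448/57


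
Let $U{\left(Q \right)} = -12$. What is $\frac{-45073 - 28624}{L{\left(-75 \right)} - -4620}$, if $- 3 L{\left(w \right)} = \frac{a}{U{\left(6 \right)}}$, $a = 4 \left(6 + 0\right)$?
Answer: $- \frac{221091}{13862} \approx -15.949$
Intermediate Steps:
$a = 24$ ($a = 4 \cdot 6 = 24$)
$L{\left(w \right)} = \frac{2}{3}$ ($L{\left(w \right)} = - \frac{24 \frac{1}{-12}}{3} = - \frac{24 \left(- \frac{1}{12}\right)}{3} = \left(- \frac{1}{3}\right) \left(-2\right) = \frac{2}{3}$)
$\frac{-45073 - 28624}{L{\left(-75 \right)} - -4620} = \frac{-45073 - 28624}{\frac{2}{3} - -4620} = - \frac{73697}{\frac{2}{3} + 4620} = - \frac{73697}{\frac{13862}{3}} = \left(-73697\right) \frac{3}{13862} = - \frac{221091}{13862}$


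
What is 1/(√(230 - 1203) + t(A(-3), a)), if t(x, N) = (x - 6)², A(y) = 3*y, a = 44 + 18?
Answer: 225/51598 - I*√973/51598 ≈ 0.0043606 - 0.00060454*I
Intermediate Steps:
a = 62
t(x, N) = (-6 + x)²
1/(√(230 - 1203) + t(A(-3), a)) = 1/(√(230 - 1203) + (-6 + 3*(-3))²) = 1/(√(-973) + (-6 - 9)²) = 1/(I*√973 + (-15)²) = 1/(I*√973 + 225) = 1/(225 + I*√973)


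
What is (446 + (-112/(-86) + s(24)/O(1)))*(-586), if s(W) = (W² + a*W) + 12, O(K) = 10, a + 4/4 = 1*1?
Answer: -63763832/215 ≈ -2.9658e+5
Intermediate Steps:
a = 0 (a = -1 + 1*1 = -1 + 1 = 0)
s(W) = 12 + W² (s(W) = (W² + 0*W) + 12 = (W² + 0) + 12 = W² + 12 = 12 + W²)
(446 + (-112/(-86) + s(24)/O(1)))*(-586) = (446 + (-112/(-86) + (12 + 24²)/10))*(-586) = (446 + (-112*(-1/86) + (12 + 576)*(⅒)))*(-586) = (446 + (56/43 + 588*(⅒)))*(-586) = (446 + (56/43 + 294/5))*(-586) = (446 + 12922/215)*(-586) = (108812/215)*(-586) = -63763832/215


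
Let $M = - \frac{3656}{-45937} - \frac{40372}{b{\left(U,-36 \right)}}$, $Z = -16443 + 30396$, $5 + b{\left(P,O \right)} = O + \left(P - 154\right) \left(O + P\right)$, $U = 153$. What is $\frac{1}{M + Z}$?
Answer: $\frac{3629023}{51563331025} \approx 7.038 \cdot 10^{-5}$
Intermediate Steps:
$b{\left(P,O \right)} = -5 + O + \left(-154 + P\right) \left(O + P\right)$ ($b{\left(P,O \right)} = -5 + \left(O + \left(P - 154\right) \left(O + P\right)\right) = -5 + \left(O + \left(-154 + P\right) \left(O + P\right)\right) = -5 + O + \left(-154 + P\right) \left(O + P\right)$)
$Z = 13953$
$M = \frac{927573106}{3629023}$ ($M = - \frac{3656}{-45937} - \frac{40372}{-5 + 153^{2} - 23562 - -5508 - 5508} = \left(-3656\right) \left(- \frac{1}{45937}\right) - \frac{40372}{-5 + 23409 - 23562 + 5508 - 5508} = \frac{3656}{45937} - \frac{40372}{-158} = \frac{3656}{45937} - - \frac{20186}{79} = \frac{3656}{45937} + \frac{20186}{79} = \frac{927573106}{3629023} \approx 255.6$)
$\frac{1}{M + Z} = \frac{1}{\frac{927573106}{3629023} + 13953} = \frac{1}{\frac{51563331025}{3629023}} = \frac{3629023}{51563331025}$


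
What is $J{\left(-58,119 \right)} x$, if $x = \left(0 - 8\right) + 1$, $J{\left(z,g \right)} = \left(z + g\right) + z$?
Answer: $-21$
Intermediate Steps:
$J{\left(z,g \right)} = g + 2 z$ ($J{\left(z,g \right)} = \left(g + z\right) + z = g + 2 z$)
$x = -7$ ($x = \left(0 - 8\right) + 1 = -8 + 1 = -7$)
$J{\left(-58,119 \right)} x = \left(119 + 2 \left(-58\right)\right) \left(-7\right) = \left(119 - 116\right) \left(-7\right) = 3 \left(-7\right) = -21$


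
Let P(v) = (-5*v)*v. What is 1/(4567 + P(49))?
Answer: -1/7438 ≈ -0.00013444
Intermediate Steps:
P(v) = -5*v²
1/(4567 + P(49)) = 1/(4567 - 5*49²) = 1/(4567 - 5*2401) = 1/(4567 - 12005) = 1/(-7438) = -1/7438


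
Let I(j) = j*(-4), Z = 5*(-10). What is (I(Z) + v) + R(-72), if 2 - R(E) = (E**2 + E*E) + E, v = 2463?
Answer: -7631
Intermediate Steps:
Z = -50
R(E) = 2 - E - 2*E**2 (R(E) = 2 - ((E**2 + E*E) + E) = 2 - ((E**2 + E**2) + E) = 2 - (2*E**2 + E) = 2 - (E + 2*E**2) = 2 + (-E - 2*E**2) = 2 - E - 2*E**2)
I(j) = -4*j
(I(Z) + v) + R(-72) = (-4*(-50) + 2463) + (2 - 1*(-72) - 2*(-72)**2) = (200 + 2463) + (2 + 72 - 2*5184) = 2663 + (2 + 72 - 10368) = 2663 - 10294 = -7631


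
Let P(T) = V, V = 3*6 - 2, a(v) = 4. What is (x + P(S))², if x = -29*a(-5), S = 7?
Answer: 10000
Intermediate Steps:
V = 16 (V = 18 - 2 = 16)
P(T) = 16
x = -116 (x = -29*4 = -116)
(x + P(S))² = (-116 + 16)² = (-100)² = 10000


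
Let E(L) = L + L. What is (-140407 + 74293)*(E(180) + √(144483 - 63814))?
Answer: -23801040 - 66114*√80669 ≈ -4.2579e+7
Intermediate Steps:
E(L) = 2*L
(-140407 + 74293)*(E(180) + √(144483 - 63814)) = (-140407 + 74293)*(2*180 + √(144483 - 63814)) = -66114*(360 + √80669) = -23801040 - 66114*√80669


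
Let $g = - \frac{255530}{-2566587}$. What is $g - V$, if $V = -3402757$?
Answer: $\frac{8733472135889}{2566587} \approx 3.4028 \cdot 10^{6}$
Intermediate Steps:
$g = \frac{255530}{2566587}$ ($g = \left(-255530\right) \left(- \frac{1}{2566587}\right) = \frac{255530}{2566587} \approx 0.09956$)
$g - V = \frac{255530}{2566587} - -3402757 = \frac{255530}{2566587} + 3402757 = \frac{8733472135889}{2566587}$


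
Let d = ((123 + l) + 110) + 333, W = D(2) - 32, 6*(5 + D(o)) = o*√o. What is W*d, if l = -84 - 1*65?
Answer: -15429 + 139*√2 ≈ -15232.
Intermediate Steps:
l = -149 (l = -84 - 65 = -149)
D(o) = -5 + o^(3/2)/6 (D(o) = -5 + (o*√o)/6 = -5 + o^(3/2)/6)
W = -37 + √2/3 (W = (-5 + 2^(3/2)/6) - 32 = (-5 + (2*√2)/6) - 32 = (-5 + √2/3) - 32 = -37 + √2/3 ≈ -36.529)
d = 417 (d = ((123 - 149) + 110) + 333 = (-26 + 110) + 333 = 84 + 333 = 417)
W*d = (-37 + √2/3)*417 = -15429 + 139*√2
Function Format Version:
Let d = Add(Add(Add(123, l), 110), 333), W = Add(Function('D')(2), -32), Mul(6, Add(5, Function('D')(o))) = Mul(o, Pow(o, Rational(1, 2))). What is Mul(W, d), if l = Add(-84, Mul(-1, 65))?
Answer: Add(-15429, Mul(139, Pow(2, Rational(1, 2)))) ≈ -15232.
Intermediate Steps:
l = -149 (l = Add(-84, -65) = -149)
Function('D')(o) = Add(-5, Mul(Rational(1, 6), Pow(o, Rational(3, 2)))) (Function('D')(o) = Add(-5, Mul(Rational(1, 6), Mul(o, Pow(o, Rational(1, 2))))) = Add(-5, Mul(Rational(1, 6), Pow(o, Rational(3, 2)))))
W = Add(-37, Mul(Rational(1, 3), Pow(2, Rational(1, 2)))) (W = Add(Add(-5, Mul(Rational(1, 6), Pow(2, Rational(3, 2)))), -32) = Add(Add(-5, Mul(Rational(1, 6), Mul(2, Pow(2, Rational(1, 2))))), -32) = Add(Add(-5, Mul(Rational(1, 3), Pow(2, Rational(1, 2)))), -32) = Add(-37, Mul(Rational(1, 3), Pow(2, Rational(1, 2)))) ≈ -36.529)
d = 417 (d = Add(Add(Add(123, -149), 110), 333) = Add(Add(-26, 110), 333) = Add(84, 333) = 417)
Mul(W, d) = Mul(Add(-37, Mul(Rational(1, 3), Pow(2, Rational(1, 2)))), 417) = Add(-15429, Mul(139, Pow(2, Rational(1, 2))))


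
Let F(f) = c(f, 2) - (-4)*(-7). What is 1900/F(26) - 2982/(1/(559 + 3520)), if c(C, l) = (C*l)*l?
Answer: -12163553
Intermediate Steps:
c(C, l) = C*l²
F(f) = -28 + 4*f (F(f) = f*2² - (-4)*(-7) = f*4 - 1*28 = 4*f - 28 = -28 + 4*f)
1900/F(26) - 2982/(1/(559 + 3520)) = 1900/(-28 + 4*26) - 2982/(1/(559 + 3520)) = 1900/(-28 + 104) - 2982/(1/4079) = 1900/76 - 2982/1/4079 = 1900*(1/76) - 2982*4079 = 25 - 12163578 = -12163553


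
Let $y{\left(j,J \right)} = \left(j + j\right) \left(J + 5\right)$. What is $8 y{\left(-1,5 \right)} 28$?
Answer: $-4480$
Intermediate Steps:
$y{\left(j,J \right)} = 2 j \left(5 + J\right)$
$8 y{\left(-1,5 \right)} 28 = 8 \cdot 2 \left(-1\right) \left(5 + 5\right) 28 = 8 \cdot 2 \left(-1\right) 10 \cdot 28 = 8 \left(\left(-20\right) 28\right) = 8 \left(-560\right) = -4480$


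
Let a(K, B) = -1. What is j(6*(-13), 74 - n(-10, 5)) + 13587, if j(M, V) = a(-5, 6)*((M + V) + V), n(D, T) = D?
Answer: 13497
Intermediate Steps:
j(M, V) = -M - 2*V (j(M, V) = -((M + V) + V) = -(M + 2*V) = -M - 2*V)
j(6*(-13), 74 - n(-10, 5)) + 13587 = (-6*(-13) - 2*(74 - 1*(-10))) + 13587 = (-1*(-78) - 2*(74 + 10)) + 13587 = (78 - 2*84) + 13587 = (78 - 168) + 13587 = -90 + 13587 = 13497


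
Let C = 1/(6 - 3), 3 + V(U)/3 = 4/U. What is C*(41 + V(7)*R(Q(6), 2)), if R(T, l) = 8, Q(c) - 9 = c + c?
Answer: -121/21 ≈ -5.7619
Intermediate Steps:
Q(c) = 9 + 2*c (Q(c) = 9 + (c + c) = 9 + 2*c)
V(U) = -9 + 12/U (V(U) = -9 + 3*(4/U) = -9 + 12/U)
C = 1/3 ≈ 0.33333
C*(41 + V(7)*R(Q(6), 2)) = (41 + (-9 + 12/7)*8)/3 = (41 - 51/7*8)/3 = (41 - 408/7)/3 = (1/3)*(-121/7) = -121/21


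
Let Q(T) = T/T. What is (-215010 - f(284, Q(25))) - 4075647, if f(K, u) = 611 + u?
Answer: -4291269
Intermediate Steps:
Q(T) = 1
(-215010 - f(284, Q(25))) - 4075647 = (-215010 - (611 + 1)) - 4075647 = (-215010 - 1*612) - 4075647 = (-215010 - 612) - 4075647 = -215622 - 4075647 = -4291269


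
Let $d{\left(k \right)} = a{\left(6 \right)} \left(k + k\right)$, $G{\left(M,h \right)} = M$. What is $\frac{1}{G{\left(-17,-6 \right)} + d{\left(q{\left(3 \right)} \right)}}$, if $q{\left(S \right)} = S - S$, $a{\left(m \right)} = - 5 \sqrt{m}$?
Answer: $- \frac{1}{17} \approx -0.058824$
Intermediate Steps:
$q{\left(S \right)} = 0$
$d{\left(k \right)} = - 10 k \sqrt{6}$ ($d{\left(k \right)} = - 5 \sqrt{6} \left(k + k\right) = - 5 \sqrt{6} \cdot 2 k = - 10 k \sqrt{6}$)
$\frac{1}{G{\left(-17,-6 \right)} + d{\left(q{\left(3 \right)} \right)}} = \frac{1}{-17 - 0 \sqrt{6}} = \frac{1}{-17 + 0} = \frac{1}{-17} = - \frac{1}{17}$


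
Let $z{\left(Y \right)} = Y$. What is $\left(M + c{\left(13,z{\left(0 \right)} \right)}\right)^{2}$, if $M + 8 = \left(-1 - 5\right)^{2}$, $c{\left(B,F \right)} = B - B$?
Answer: $784$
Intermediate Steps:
$c{\left(B,F \right)} = 0$
$M = 28$ ($M = -8 + \left(-1 - 5\right)^{2} = -8 + \left(-6\right)^{2} = -8 + 36 = 28$)
$\left(M + c{\left(13,z{\left(0 \right)} \right)}\right)^{2} = \left(28 + 0\right)^{2} = 28^{2} = 784$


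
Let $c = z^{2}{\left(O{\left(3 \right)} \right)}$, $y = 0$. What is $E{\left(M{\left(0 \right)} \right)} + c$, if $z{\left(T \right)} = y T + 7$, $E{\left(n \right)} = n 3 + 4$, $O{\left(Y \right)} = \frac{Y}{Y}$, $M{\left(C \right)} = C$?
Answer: $53$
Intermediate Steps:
$O{\left(Y \right)} = 1$
$E{\left(n \right)} = 4 + 3 n$ ($E{\left(n \right)} = 3 n + 4 = 4 + 3 n$)
$z{\left(T \right)} = 7$ ($z{\left(T \right)} = 0 T + 7 = 0 + 7 = 7$)
$c = 49$ ($c = 7^{2} = 49$)
$E{\left(M{\left(0 \right)} \right)} + c = \left(4 + 3 \cdot 0\right) + 49 = \left(4 + 0\right) + 49 = 4 + 49 = 53$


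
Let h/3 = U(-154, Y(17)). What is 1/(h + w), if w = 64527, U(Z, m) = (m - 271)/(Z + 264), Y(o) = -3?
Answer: 55/3548574 ≈ 1.5499e-5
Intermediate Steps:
U(Z, m) = (-271 + m)/(264 + Z)
h = -411/55 (h = 3*((-271 - 3)/(264 - 154)) = 3*(-274/110) = 3*((1/110)*(-274)) = 3*(-137/55) = -411/55 ≈ -7.4727)
1/(h + w) = 1/(-411/55 + 64527) = 1/(3548574/55) = 55/3548574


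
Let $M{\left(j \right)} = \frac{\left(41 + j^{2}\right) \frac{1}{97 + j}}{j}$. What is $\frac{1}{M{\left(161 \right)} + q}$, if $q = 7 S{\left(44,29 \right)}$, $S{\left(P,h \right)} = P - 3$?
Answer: $\frac{6923}{1991228} \approx 0.0034768$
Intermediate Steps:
$S{\left(P,h \right)} = -3 + P$ ($S{\left(P,h \right)} = P - 3 = -3 + P$)
$M{\left(j \right)} = \frac{41 + j^{2}}{j \left(97 + j\right)}$ ($M{\left(j \right)} = \frac{\frac{1}{97 + j} \left(41 + j^{2}\right)}{j} = \frac{41 + j^{2}}{j \left(97 + j\right)}$)
$q = 287$ ($q = 7 \left(-3 + 44\right) = 7 \cdot 41 = 287$)
$\frac{1}{M{\left(161 \right)} + q} = \frac{1}{\frac{41 + 161^{2}}{161 \left(97 + 161\right)} + 287} = \frac{1}{\frac{41 + 25921}{161 \cdot 258} + 287} = \frac{1}{\frac{1}{161} \cdot \frac{1}{258} \cdot 25962 + 287} = \frac{1}{\frac{4327}{6923} + 287} = \frac{1}{\frac{1991228}{6923}} = \frac{6923}{1991228}$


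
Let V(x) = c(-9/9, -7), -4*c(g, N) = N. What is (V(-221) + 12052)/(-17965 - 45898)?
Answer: -48215/255452 ≈ -0.18874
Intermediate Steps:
c(g, N) = -N/4
V(x) = 7/4 (V(x) = -¼*(-7) = 7/4)
(V(-221) + 12052)/(-17965 - 45898) = (7/4 + 12052)/(-17965 - 45898) = (48215/4)/(-63863) = (48215/4)*(-1/63863) = -48215/255452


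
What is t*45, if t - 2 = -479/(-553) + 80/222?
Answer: 2970825/20461 ≈ 145.19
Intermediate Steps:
t = 198055/61383 (t = 2 + (-479/(-553) + 80/222) = 2 + (-479*(-1/553) + 80*(1/222)) = 2 + (479/553 + 40/111) = 2 + 75289/61383 = 198055/61383 ≈ 3.2265)
t*45 = (198055/61383)*45 = 2970825/20461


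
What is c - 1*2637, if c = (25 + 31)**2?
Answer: 499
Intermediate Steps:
c = 3136 (c = 56**2 = 3136)
c - 1*2637 = 3136 - 1*2637 = 3136 - 2637 = 499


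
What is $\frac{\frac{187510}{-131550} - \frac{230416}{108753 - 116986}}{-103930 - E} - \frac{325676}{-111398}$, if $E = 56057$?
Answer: $\frac{2821400628323649787}{965119433735794995} \approx 2.9234$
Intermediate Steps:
$\frac{\frac{187510}{-131550} - \frac{230416}{108753 - 116986}}{-103930 - E} - \frac{325676}{-111398} = \frac{\frac{187510}{-131550} - \frac{230416}{108753 - 116986}}{-103930 - 56057} - \frac{325676}{-111398} = \frac{187510 \left(- \frac{1}{131550}\right) - \frac{230416}{-8233}}{-103930 - 56057} - - \frac{162838}{55699} = \frac{- \frac{18751}{13155} - - \frac{230416}{8233}}{-159987} + \frac{162838}{55699} = \left(- \frac{18751}{13155} + \frac{230416}{8233}\right) \left(- \frac{1}{159987}\right) + \frac{162838}{55699} = \frac{2876745497}{108305115} \left(- \frac{1}{159987}\right) + \frac{162838}{55699} = - \frac{2876745497}{17327410433505} + \frac{162838}{55699} = \frac{2821400628323649787}{965119433735794995}$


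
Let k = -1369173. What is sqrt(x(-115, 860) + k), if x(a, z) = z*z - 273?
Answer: 7*I*sqrt(12854) ≈ 793.63*I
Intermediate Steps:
x(a, z) = -273 + z**2 (x(a, z) = z**2 - 273 = -273 + z**2)
sqrt(x(-115, 860) + k) = sqrt((-273 + 860**2) - 1369173) = sqrt((-273 + 739600) - 1369173) = sqrt(739327 - 1369173) = sqrt(-629846) = 7*I*sqrt(12854)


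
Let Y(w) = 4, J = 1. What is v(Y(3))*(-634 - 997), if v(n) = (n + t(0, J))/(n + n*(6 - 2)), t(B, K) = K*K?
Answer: -1631/4 ≈ -407.75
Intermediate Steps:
t(B, K) = K²
v(n) = (1 + n)/(5*n) (v(n) = (n + 1²)/(n + n*(6 - 2)) = (n + 1)/(n + n*4) = (1 + n)/(n + 4*n) = (1 + n)/((5*n)) = (1 + n)*(1/(5*n)) = (1 + n)/(5*n))
v(Y(3))*(-634 - 997) = ((⅕)*(1 + 4)/4)*(-634 - 997) = ((⅕)*(¼)*5)*(-1631) = (¼)*(-1631) = -1631/4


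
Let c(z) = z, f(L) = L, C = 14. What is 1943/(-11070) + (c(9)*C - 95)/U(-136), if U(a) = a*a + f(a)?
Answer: -130853/752760 ≈ -0.17383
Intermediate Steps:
U(a) = a + a**2 (U(a) = a*a + a = a**2 + a = a + a**2)
1943/(-11070) + (c(9)*C - 95)/U(-136) = 1943/(-11070) + (9*14 - 95)/((-136*(1 - 136))) = 1943*(-1/11070) + (126 - 95)/((-136*(-135))) = -1943/11070 + 31/18360 = -130853/752760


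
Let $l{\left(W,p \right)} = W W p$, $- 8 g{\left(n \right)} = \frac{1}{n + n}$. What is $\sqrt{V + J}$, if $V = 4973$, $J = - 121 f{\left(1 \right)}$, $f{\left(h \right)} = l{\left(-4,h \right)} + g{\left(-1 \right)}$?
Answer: $\frac{\sqrt{48471}}{4} \approx 55.04$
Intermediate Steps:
$g{\left(n \right)} = - \frac{1}{16 n}$ ($g{\left(n \right)} = - \frac{1}{8 \left(n + n\right)} = - \frac{1}{8 \cdot 2 n} = - \frac{\frac{1}{2} \frac{1}{n}}{8} = - \frac{1}{16 n}$)
$l{\left(W,p \right)} = p W^{2}$ ($l{\left(W,p \right)} = W^{2} p = p W^{2}$)
$f{\left(h \right)} = \frac{1}{16} + 16 h$ ($f{\left(h \right)} = h \left(-4\right)^{2} - \frac{1}{16 \left(-1\right)} = h 16 - - \frac{1}{16} = 16 h + \frac{1}{16} = \frac{1}{16} + 16 h$)
$J = - \frac{31097}{16}$ ($J = - 121 \left(\frac{1}{16} + 16 \cdot 1\right) = - 121 \left(\frac{1}{16} + 16\right) = \left(-121\right) \frac{257}{16} = - \frac{31097}{16} \approx -1943.6$)
$\sqrt{V + J} = \sqrt{4973 - \frac{31097}{16}} = \sqrt{\frac{48471}{16}} = \frac{\sqrt{48471}}{4}$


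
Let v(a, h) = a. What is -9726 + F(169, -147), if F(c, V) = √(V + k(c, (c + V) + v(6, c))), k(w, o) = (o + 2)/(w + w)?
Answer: -9726 + 2*I*√6207/13 ≈ -9726.0 + 12.121*I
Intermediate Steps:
k(w, o) = (2 + o)/(2*w) (k(w, o) = (2 + o)/((2*w)) = (2 + o)*(1/(2*w)) = (2 + o)/(2*w))
F(c, V) = √(V + (8 + V + c)/(2*c)) (F(c, V) = √(V + (2 + ((c + V) + 6))/(2*c)) = √(V + (2 + ((V + c) + 6))/(2*c)) = √(V + (2 + (6 + V + c))/(2*c)) = √(V + (8 + V + c)/(2*c)))
-9726 + F(169, -147) = -9726 + √2*√((8 - 147 + 169 + 2*(-147)*169)/169)/2 = -9726 + √2*√((8 - 147 + 169 - 49686)/169)/2 = -9726 + √2*√((1/169)*(-49656))/2 = -9726 + √2*√(-49656/169)/2 = -9726 + √2*(2*I*√12414/13)/2 = -9726 + 2*I*√6207/13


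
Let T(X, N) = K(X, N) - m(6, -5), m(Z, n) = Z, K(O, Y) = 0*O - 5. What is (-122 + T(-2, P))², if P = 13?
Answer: 17689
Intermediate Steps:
K(O, Y) = -5 (K(O, Y) = 0 - 5 = -5)
T(X, N) = -11 (T(X, N) = -5 - 1*6 = -5 - 6 = -11)
(-122 + T(-2, P))² = (-122 - 11)² = (-133)² = 17689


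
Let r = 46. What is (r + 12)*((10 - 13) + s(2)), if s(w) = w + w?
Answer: 58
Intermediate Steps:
s(w) = 2*w
(r + 12)*((10 - 13) + s(2)) = (46 + 12)*((10 - 13) + 2*2) = 58*(-3 + 4) = 58*1 = 58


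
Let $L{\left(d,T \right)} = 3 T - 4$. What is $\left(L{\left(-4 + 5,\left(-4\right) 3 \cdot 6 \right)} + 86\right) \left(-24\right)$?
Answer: $3216$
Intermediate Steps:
$L{\left(d,T \right)} = -4 + 3 T$
$\left(L{\left(-4 + 5,\left(-4\right) 3 \cdot 6 \right)} + 86\right) \left(-24\right) = \left(\left(-4 + 3 \left(-4\right) 3 \cdot 6\right) + 86\right) \left(-24\right) = \left(\left(-4 + 3 \left(\left(-12\right) 6\right)\right) + 86\right) \left(-24\right) = \left(\left(-4 + 3 \left(-72\right)\right) + 86\right) \left(-24\right) = \left(\left(-4 - 216\right) + 86\right) \left(-24\right) = \left(-220 + 86\right) \left(-24\right) = \left(-134\right) \left(-24\right) = 3216$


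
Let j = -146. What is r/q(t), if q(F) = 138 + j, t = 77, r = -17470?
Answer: 8735/4 ≈ 2183.8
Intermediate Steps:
q(F) = -8 (q(F) = 138 - 146 = -8)
r/q(t) = -17470/(-8) = -17470*(-1/8) = 8735/4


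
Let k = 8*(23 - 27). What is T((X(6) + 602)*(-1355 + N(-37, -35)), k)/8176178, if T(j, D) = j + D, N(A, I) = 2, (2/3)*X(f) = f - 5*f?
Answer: -382915/4088089 ≈ -0.093666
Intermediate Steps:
X(f) = -6*f (X(f) = 3*(f - 5*f)/2 = 3*(-4*f)/2 = -6*f)
k = -32 (k = 8*(-4) = -32)
T(j, D) = D + j
T((X(6) + 602)*(-1355 + N(-37, -35)), k)/8176178 = (-32 + (-6*6 + 602)*(-1355 + 2))/8176178 = (-32 + (-36 + 602)*(-1353))*(1/8176178) = (-32 + 566*(-1353))*(1/8176178) = (-32 - 765798)*(1/8176178) = -765830*1/8176178 = -382915/4088089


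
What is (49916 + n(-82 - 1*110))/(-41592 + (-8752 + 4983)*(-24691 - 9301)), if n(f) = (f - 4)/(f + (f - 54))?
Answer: 5465851/14024131032 ≈ 0.00038975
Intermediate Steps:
n(f) = (-4 + f)/(-54 + 2*f) (n(f) = (-4 + f)/(f + (-54 + f)) = (-4 + f)/(-54 + 2*f))
(49916 + n(-82 - 1*110))/(-41592 + (-8752 + 4983)*(-24691 - 9301)) = (49916 + (-4 + (-82 - 1*110))/(2*(-27 + (-82 - 1*110))))/(-41592 + (-8752 + 4983)*(-24691 - 9301)) = (49916 + (-4 + (-82 - 110))/(2*(-27 + (-82 - 110))))/(-41592 - 3769*(-33992)) = (49916 + (-4 - 192)/(2*(-27 - 192)))/(-41592 + 128115848) = (49916 + (1/2)*(-196)/(-219))/128074256 = (49916 + (1/2)*(-1/219)*(-196))*(1/128074256) = (49916 + 98/219)*(1/128074256) = (10931702/219)*(1/128074256) = 5465851/14024131032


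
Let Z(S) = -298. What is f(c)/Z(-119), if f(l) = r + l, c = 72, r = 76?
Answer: -74/149 ≈ -0.49664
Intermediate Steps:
f(l) = 76 + l
f(c)/Z(-119) = (76 + 72)/(-298) = 148*(-1/298) = -74/149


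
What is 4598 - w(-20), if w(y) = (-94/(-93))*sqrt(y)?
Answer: 4598 - 188*I*sqrt(5)/93 ≈ 4598.0 - 4.5202*I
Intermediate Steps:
w(y) = 94*sqrt(y)/93 (w(y) = (-94*(-1/93))*sqrt(y) = 94*sqrt(y)/93)
4598 - w(-20) = 4598 - 94*sqrt(-20)/93 = 4598 - 94*2*I*sqrt(5)/93 = 4598 - 188*I*sqrt(5)/93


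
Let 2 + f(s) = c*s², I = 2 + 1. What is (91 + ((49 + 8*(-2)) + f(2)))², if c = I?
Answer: 17956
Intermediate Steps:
I = 3
c = 3
f(s) = -2 + 3*s²
(91 + ((49 + 8*(-2)) + f(2)))² = (91 + ((49 + 8*(-2)) + (-2 + 3*2²)))² = (91 + ((49 - 16) + (-2 + 3*4)))² = (91 + (33 + (-2 + 12)))² = (91 + (33 + 10))² = (91 + 43)² = 134² = 17956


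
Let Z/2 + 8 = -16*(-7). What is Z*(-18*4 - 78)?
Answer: -31200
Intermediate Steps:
Z = 208 (Z = -16 + 2*(-16*(-7)) = -16 + 2*112 = -16 + 224 = 208)
Z*(-18*4 - 78) = 208*(-18*4 - 78) = 208*(-72 - 78) = 208*(-150) = -31200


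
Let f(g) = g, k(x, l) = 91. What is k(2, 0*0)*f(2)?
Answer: 182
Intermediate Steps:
k(2, 0*0)*f(2) = 91*2 = 182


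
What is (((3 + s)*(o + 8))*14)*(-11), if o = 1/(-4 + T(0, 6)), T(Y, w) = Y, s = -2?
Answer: -2387/2 ≈ -1193.5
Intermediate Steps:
o = -¼ (o = 1/(-4 + 0) = 1/(-4) = -¼ ≈ -0.25000)
(((3 + s)*(o + 8))*14)*(-11) = (((3 - 2)*(-¼ + 8))*14)*(-11) = ((1*(31/4))*14)*(-11) = ((31/4)*14)*(-11) = (217/2)*(-11) = -2387/2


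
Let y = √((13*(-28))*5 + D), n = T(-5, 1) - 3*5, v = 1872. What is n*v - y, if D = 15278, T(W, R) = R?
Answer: -26208 - √13458 ≈ -26324.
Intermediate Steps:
n = -14 (n = 1 - 3*5 = 1 - 15 = -14)
y = √13458 (y = √((13*(-28))*5 + 15278) = √(-364*5 + 15278) = √(-1820 + 15278) = √13458 ≈ 116.01)
n*v - y = -14*1872 - √13458 = -26208 - √13458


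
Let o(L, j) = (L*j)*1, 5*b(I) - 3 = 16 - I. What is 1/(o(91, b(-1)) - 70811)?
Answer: -1/70447 ≈ -1.4195e-5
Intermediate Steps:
b(I) = 19/5 - I/5 (b(I) = ⅗ + (16 - I)/5 = ⅗ + (16/5 - I/5) = 19/5 - I/5)
o(L, j) = L*j
1/(o(91, b(-1)) - 70811) = 1/(91*(19/5 - ⅕*(-1)) - 70811) = 1/(91*(19/5 + ⅕) - 70811) = 1/(91*4 - 70811) = 1/(364 - 70811) = 1/(-70447) = -1/70447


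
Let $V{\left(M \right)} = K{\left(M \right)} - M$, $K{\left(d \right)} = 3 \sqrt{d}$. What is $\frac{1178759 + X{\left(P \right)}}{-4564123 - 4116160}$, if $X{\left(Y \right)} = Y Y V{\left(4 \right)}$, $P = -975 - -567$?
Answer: $- \frac{1511687}{8680283} \approx -0.17415$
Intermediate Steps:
$P = -408$ ($P = -975 + 567 = -408$)
$V{\left(M \right)} = - M + 3 \sqrt{M}$ ($V{\left(M \right)} = 3 \sqrt{M} - M = - M + 3 \sqrt{M}$)
$X{\left(Y \right)} = 2 Y^{2}$ ($X{\left(Y \right)} = Y Y \left(\left(-1\right) 4 + 3 \sqrt{4}\right) = Y^{2} \left(-4 + 3 \cdot 2\right) = Y^{2} \left(-4 + 6\right) = Y^{2} \cdot 2 = 2 Y^{2}$)
$\frac{1178759 + X{\left(P \right)}}{-4564123 - 4116160} = \frac{1178759 + 2 \left(-408\right)^{2}}{-4564123 - 4116160} = \frac{1178759 + 2 \cdot 166464}{-8680283} = \left(1178759 + 332928\right) \left(- \frac{1}{8680283}\right) = 1511687 \left(- \frac{1}{8680283}\right) = - \frac{1511687}{8680283}$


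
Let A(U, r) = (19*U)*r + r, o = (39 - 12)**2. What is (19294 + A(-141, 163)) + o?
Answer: -416491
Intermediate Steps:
o = 729 (o = 27**2 = 729)
A(U, r) = r + 19*U*r (A(U, r) = 19*U*r + r = r + 19*U*r)
(19294 + A(-141, 163)) + o = (19294 + 163*(1 + 19*(-141))) + 729 = (19294 + 163*(1 - 2679)) + 729 = (19294 + 163*(-2678)) + 729 = (19294 - 436514) + 729 = -417220 + 729 = -416491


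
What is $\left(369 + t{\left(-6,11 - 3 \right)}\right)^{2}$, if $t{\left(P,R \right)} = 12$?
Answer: $145161$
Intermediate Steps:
$\left(369 + t{\left(-6,11 - 3 \right)}\right)^{2} = \left(369 + 12\right)^{2} = 381^{2} = 145161$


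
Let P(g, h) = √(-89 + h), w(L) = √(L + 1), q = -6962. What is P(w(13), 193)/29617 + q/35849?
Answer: -6962/35849 + 2*√26/29617 ≈ -0.19386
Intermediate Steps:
w(L) = √(1 + L)
P(w(13), 193)/29617 + q/35849 = √(-89 + 193)/29617 - 6962/35849 = √104*(1/29617) - 6962*1/35849 = (2*√26)*(1/29617) - 6962/35849 = 2*√26/29617 - 6962/35849 = -6962/35849 + 2*√26/29617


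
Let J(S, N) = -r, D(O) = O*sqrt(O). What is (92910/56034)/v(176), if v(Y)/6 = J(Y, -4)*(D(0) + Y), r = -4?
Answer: 15485/39447936 ≈ 0.00039254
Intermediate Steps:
D(O) = O**(3/2)
J(S, N) = 4 (J(S, N) = -1*(-4) = 4)
v(Y) = 24*Y (v(Y) = 6*(4*(0**(3/2) + Y)) = 6*(4*(0 + Y)) = 6*(4*Y) = 24*Y)
(92910/56034)/v(176) = (92910/56034)/((24*176)) = (92910*(1/56034))/4224 = (15485/9339)*(1/4224) = 15485/39447936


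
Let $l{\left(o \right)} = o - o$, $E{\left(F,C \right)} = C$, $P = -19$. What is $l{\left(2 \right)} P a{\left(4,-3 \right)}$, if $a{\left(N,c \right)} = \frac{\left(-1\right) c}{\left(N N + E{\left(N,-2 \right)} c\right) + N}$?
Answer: $0$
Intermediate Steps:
$a{\left(N,c \right)} = - \frac{c}{N + N^{2} - 2 c}$ ($a{\left(N,c \right)} = \frac{\left(-1\right) c}{\left(N N - 2 c\right) + N} = \frac{\left(-1\right) c}{\left(N^{2} - 2 c\right) + N} = \frac{\left(-1\right) c}{N + N^{2} - 2 c} = - \frac{c}{N + N^{2} - 2 c}$)
$l{\left(o \right)} = 0$
$l{\left(2 \right)} P a{\left(4,-3 \right)} = 0 \left(-19\right) \left(- \frac{3}{\left(-1\right) 4 - 4^{2} + 2 \left(-3\right)}\right) = 0 \left(- \frac{3}{-4 - 16 - 6}\right) = 0 \left(- \frac{3}{-26}\right) = 0 \left(\left(-3\right) \left(- \frac{1}{26}\right)\right) = 0 \cdot \frac{3}{26} = 0$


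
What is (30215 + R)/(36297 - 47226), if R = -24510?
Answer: -5705/10929 ≈ -0.52201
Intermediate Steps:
(30215 + R)/(36297 - 47226) = (30215 - 24510)/(36297 - 47226) = 5705/(-10929) = 5705*(-1/10929) = -5705/10929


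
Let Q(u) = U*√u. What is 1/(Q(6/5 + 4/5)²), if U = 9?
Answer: 1/162 ≈ 0.0061728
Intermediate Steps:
Q(u) = 9*√u
1/(Q(6/5 + 4/5)²) = 1/((9*√(6/5 + 4/5))²) = 1/((9*√(6*(⅕) + 4*(⅕)))²) = 1/((9*√(6/5 + ⅘))²) = 1/((9*√2)²) = 1/162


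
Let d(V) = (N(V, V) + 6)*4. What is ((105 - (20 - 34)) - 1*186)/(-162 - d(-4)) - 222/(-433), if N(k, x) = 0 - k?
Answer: 73855/87466 ≈ 0.84439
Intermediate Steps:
N(k, x) = -k
d(V) = 24 - 4*V (d(V) = (-V + 6)*4 = (6 - V)*4 = 24 - 4*V)
((105 - (20 - 34)) - 1*186)/(-162 - d(-4)) - 222/(-433) = ((105 - (20 - 34)) - 1*186)/(-162 - (24 - 4*(-4))) - 222/(-433) = ((105 - 1*(-14)) - 186)/(-162 - (24 + 16)) - 222*(-1/433) = ((105 + 14) - 186)/(-162 - 1*40) + 222/433 = (119 - 186)/(-162 - 40) + 222/433 = -67/(-202) + 222/433 = -67*(-1/202) + 222/433 = 67/202 + 222/433 = 73855/87466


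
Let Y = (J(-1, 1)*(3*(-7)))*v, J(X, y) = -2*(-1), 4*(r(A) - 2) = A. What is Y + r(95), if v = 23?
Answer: -3761/4 ≈ -940.25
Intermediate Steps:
r(A) = 2 + A/4
J(X, y) = 2
Y = -966 (Y = (2*(3*(-7)))*23 = (2*(-21))*23 = -42*23 = -966)
Y + r(95) = -966 + (2 + (1/4)*95) = -966 + (2 + 95/4) = -966 + 103/4 = -3761/4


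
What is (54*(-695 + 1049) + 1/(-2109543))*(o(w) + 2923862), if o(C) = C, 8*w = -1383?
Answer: 943206062282248331/16876344 ≈ 5.5889e+10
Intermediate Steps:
w = -1383/8 (w = (1/8)*(-1383) = -1383/8 ≈ -172.88)
(54*(-695 + 1049) + 1/(-2109543))*(o(w) + 2923862) = (54*(-695 + 1049) + 1/(-2109543))*(-1383/8 + 2923862) = (54*354 - 1/2109543)*(23389513/8) = (19116 - 1/2109543)*(23389513/8) = (40326023987/2109543)*(23389513/8) = 943206062282248331/16876344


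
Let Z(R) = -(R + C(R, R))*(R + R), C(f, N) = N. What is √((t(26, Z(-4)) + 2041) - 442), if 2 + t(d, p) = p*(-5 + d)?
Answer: √253 ≈ 15.906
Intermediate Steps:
Z(R) = -4*R² (Z(R) = -(R + R)*(R + R) = -2*R*2*R = -4*R²)
t(d, p) = -2 + p*(-5 + d)
√((t(26, Z(-4)) + 2041) - 442) = √(((-2 - (-20)*(-4)² + 26*(-4*(-4)²)) + 2041) - 442) = √(((-2 - (-20)*16 + 26*(-4*16)) + 2041) - 442) = √(((-2 - 5*(-64) + 26*(-64)) + 2041) - 442) = √(((-2 + 320 - 1664) + 2041) - 442) = √((-1346 + 2041) - 442) = √(695 - 442) = √253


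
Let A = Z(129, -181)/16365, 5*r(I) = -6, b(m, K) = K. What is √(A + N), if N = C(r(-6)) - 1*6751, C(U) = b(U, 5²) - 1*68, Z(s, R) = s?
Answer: I*√202168993285/5455 ≈ 82.426*I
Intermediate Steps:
r(I) = -6/5 (r(I) = (⅕)*(-6) = -6/5)
C(U) = -43 (C(U) = 5² - 1*68 = 25 - 68 = -43)
N = -6794 (N = -43 - 1*6751 = -43 - 6751 = -6794)
A = 43/5455 (A = 129/16365 = 129*(1/16365) = 43/5455 ≈ 0.0078827)
√(A + N) = √(43/5455 - 6794) = √(-37061227/5455) = I*√202168993285/5455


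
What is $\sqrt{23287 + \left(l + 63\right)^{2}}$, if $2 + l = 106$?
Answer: $2 \sqrt{12794} \approx 226.22$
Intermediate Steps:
$l = 104$ ($l = -2 + 106 = 104$)
$\sqrt{23287 + \left(l + 63\right)^{2}} = \sqrt{23287 + \left(104 + 63\right)^{2}} = \sqrt{23287 + 167^{2}} = \sqrt{23287 + 27889} = \sqrt{51176} = 2 \sqrt{12794}$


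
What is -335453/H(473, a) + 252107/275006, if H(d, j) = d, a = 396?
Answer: -92132341107/130077838 ≈ -708.29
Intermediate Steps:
-335453/H(473, a) + 252107/275006 = -335453/473 + 252107/275006 = -92132341107/130077838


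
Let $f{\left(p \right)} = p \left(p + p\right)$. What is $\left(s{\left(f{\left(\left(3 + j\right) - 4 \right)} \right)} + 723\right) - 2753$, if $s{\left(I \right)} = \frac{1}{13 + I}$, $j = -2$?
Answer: $- \frac{62929}{31} \approx -2030.0$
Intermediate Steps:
$f{\left(p \right)} = 2 p^{2}$ ($f{\left(p \right)} = p 2 p = 2 p^{2}$)
$\left(s{\left(f{\left(\left(3 + j\right) - 4 \right)} \right)} + 723\right) - 2753 = \left(\frac{1}{13 + 2 \left(\left(3 - 2\right) - 4\right)^{2}} + 723\right) - 2753 = \left(\frac{1}{13 + 2 \left(1 - 4\right)^{2}} + 723\right) - 2753 = \left(\frac{1}{13 + 2 \left(-3\right)^{2}} + 723\right) - 2753 = \left(\frac{1}{13 + 2 \cdot 9} + 723\right) - 2753 = \left(\frac{1}{13 + 18} + 723\right) - 2753 = \left(\frac{1}{31} + 723\right) - 2753 = \frac{22414}{31} - 2753 = - \frac{62929}{31}$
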